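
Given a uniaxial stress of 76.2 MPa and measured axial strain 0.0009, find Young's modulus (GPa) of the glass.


Young's modulus: E = stress / strain
  E = 76.2 MPa / 0.0009 = 84666.67 MPa
Convert to GPa: 84666.67 / 1000 = 84.67 GPa

84.67 GPa


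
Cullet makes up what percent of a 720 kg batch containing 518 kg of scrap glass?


Cullet ratio = (cullet mass / total batch mass) * 100
  Ratio = 518 / 720 * 100 = 71.94%

71.94%


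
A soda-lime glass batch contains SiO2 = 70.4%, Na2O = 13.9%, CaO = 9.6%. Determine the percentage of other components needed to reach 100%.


Sum the three major oxides:
  SiO2 + Na2O + CaO = 70.4 + 13.9 + 9.6 = 93.9%
Subtract from 100%:
  Others = 100 - 93.9 = 6.1%

6.1%


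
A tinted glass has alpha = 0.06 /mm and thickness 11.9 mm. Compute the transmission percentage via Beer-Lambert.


Beer-Lambert law: T = exp(-alpha * thickness)
  exponent = -0.06 * 11.9 = -0.714
  T = exp(-0.714) = 0.4897
  Percentage = 0.4897 * 100 = 48.97%

48.97%


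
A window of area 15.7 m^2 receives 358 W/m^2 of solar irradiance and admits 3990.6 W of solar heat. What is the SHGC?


Rearrange Q = Area * SHGC * Irradiance:
  SHGC = Q / (Area * Irradiance)
  SHGC = 3990.6 / (15.7 * 358) = 0.71

0.71


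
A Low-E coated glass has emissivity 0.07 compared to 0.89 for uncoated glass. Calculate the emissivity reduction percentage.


Percentage reduction = (1 - coated/uncoated) * 100
  Ratio = 0.07 / 0.89 = 0.0787
  Reduction = (1 - 0.0787) * 100 = 92.1%

92.1%


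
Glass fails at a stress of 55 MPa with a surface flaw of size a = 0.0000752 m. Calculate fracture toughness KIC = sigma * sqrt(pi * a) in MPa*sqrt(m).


Fracture toughness: KIC = sigma * sqrt(pi * a)
  pi * a = pi * 0.0000752 = 0.000236248
  sqrt(pi * a) = 0.01537
  KIC = 55 * 0.01537 = 0.845 MPa*sqrt(m)

0.845 MPa*sqrt(m)


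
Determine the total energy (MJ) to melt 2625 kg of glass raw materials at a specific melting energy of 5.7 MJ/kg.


Total energy = mass * specific energy
  E = 2625 * 5.7 = 14962.5 MJ

14962.5 MJ


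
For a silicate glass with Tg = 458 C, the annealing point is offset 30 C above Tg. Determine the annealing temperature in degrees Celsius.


The annealing temperature is Tg plus the offset:
  T_anneal = 458 + 30 = 488 C

488 C


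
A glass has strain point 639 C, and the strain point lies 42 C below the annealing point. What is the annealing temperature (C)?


T_anneal = T_strain + gap:
  T_anneal = 639 + 42 = 681 C

681 C


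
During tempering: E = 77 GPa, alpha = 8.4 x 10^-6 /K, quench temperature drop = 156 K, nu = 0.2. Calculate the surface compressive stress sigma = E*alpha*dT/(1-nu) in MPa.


Tempering stress: sigma = E * alpha * dT / (1 - nu)
  E (MPa) = 77 * 1000 = 77000
  Numerator = 77000 * (8.4 x 10^-6) * 156 = 100.9008
  Denominator = 1 - 0.2 = 0.8
  sigma = 100.9008 / 0.8 = 126.1 MPa

126.1 MPa


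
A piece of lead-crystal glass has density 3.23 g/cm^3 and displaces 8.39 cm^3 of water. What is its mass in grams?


Rearrange rho = m / V:
  m = rho * V
  m = 3.23 * 8.39 = 27.1 g

27.1 g


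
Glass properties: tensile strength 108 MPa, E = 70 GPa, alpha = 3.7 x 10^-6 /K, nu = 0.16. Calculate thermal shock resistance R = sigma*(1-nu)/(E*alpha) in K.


Thermal shock resistance: R = sigma * (1 - nu) / (E * alpha)
  Numerator = 108 * (1 - 0.16) = 90.72
  Denominator = 70 * 1000 * (3.7 x 10^-6) = 0.259
  R = 90.72 / 0.259 = 350.3 K

350.3 K


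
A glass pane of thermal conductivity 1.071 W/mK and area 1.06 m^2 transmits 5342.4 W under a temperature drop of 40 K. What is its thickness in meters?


Fourier's law: t = k * A * dT / Q
  t = 1.071 * 1.06 * 40 / 5342.4
  t = 45.4104 / 5342.4 = 0.0085 m

0.0085 m


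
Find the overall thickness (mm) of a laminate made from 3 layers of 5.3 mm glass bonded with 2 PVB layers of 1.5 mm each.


Total thickness = glass contribution + PVB contribution
  Glass: 3 * 5.3 = 15.9 mm
  PVB: 2 * 1.5 = 3.0 mm
  Total = 15.9 + 3.0 = 18.9 mm

18.9 mm


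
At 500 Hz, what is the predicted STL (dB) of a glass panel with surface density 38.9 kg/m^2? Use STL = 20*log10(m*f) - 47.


Mass law: STL = 20 * log10(m * f) - 47
  m * f = 38.9 * 500 = 19450
  log10(19450) = 4.28892
  STL = 20 * 4.28892 - 47 = 85.7784 - 47 = 38.8 dB

38.8 dB


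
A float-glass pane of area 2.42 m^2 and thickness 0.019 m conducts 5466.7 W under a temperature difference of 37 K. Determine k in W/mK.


Fourier's law rearranged: k = Q * t / (A * dT)
  Numerator = 5466.7 * 0.019 = 103.8673
  Denominator = 2.42 * 37 = 89.54
  k = 103.8673 / 89.54 = 1.16 W/mK

1.16 W/mK


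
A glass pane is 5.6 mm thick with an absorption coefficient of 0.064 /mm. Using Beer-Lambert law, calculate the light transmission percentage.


Beer-Lambert law: T = exp(-alpha * thickness)
  exponent = -0.064 * 5.6 = -0.3584
  T = exp(-0.3584) = 0.6988
  Percentage = 0.6988 * 100 = 69.88%

69.88%


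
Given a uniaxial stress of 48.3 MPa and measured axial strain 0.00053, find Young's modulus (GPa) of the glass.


Young's modulus: E = stress / strain
  E = 48.3 MPa / 0.00053 = 91132.08 MPa
Convert to GPa: 91132.08 / 1000 = 91.13 GPa

91.13 GPa


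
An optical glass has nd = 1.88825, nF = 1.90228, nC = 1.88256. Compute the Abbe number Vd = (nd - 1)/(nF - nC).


Abbe number formula: Vd = (nd - 1) / (nF - nC)
  nd - 1 = 1.88825 - 1 = 0.88825
  nF - nC = 1.90228 - 1.88256 = 0.01972
  Vd = 0.88825 / 0.01972 = 45.04

45.04


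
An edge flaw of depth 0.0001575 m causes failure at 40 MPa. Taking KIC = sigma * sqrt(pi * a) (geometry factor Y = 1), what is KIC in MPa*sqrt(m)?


Fracture toughness: KIC = sigma * sqrt(pi * a)
  pi * a = pi * 0.0001575 = 0.000494801
  sqrt(pi * a) = 0.022244
  KIC = 40 * 0.022244 = 0.89 MPa*sqrt(m)

0.89 MPa*sqrt(m)


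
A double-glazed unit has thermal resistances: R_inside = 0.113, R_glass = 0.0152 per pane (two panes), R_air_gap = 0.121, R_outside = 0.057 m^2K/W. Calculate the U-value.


Total thermal resistance (series):
  R_total = R_in + R_glass + R_air + R_glass + R_out
  R_total = 0.113 + 0.0152 + 0.121 + 0.0152 + 0.057 = 0.3214 m^2K/W
U-value = 1 / R_total = 1 / 0.3214 = 3.111 W/m^2K

3.111 W/m^2K


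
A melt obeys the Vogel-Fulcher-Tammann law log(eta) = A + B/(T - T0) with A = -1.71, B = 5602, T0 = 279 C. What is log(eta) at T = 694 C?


VFT equation: log(eta) = A + B / (T - T0)
  T - T0 = 694 - 279 = 415
  B / (T - T0) = 5602 / 415 = 13.499
  log(eta) = -1.71 + 13.499 = 11.789

11.789


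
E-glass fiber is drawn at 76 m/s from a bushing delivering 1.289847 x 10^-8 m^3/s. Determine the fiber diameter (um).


Cross-sectional area from continuity:
  A = Q / v = 1.289847 x 10^-8 / 76 = 1.697167 x 10^-10 m^2
Diameter from circular cross-section:
  d = sqrt(4A / pi) * 10^6 (m -> um)
  d = sqrt(4 * 1.697167 x 10^-10 / pi) * 10^6 = 14.7 um

14.7 um


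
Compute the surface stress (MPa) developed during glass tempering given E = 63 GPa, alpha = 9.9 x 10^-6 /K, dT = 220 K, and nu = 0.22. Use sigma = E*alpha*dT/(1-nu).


Tempering stress: sigma = E * alpha * dT / (1 - nu)
  E (MPa) = 63 * 1000 = 63000
  Numerator = 63000 * (9.9 x 10^-6) * 220 = 137.214
  Denominator = 1 - 0.22 = 0.78
  sigma = 137.214 / 0.78 = 175.9 MPa

175.9 MPa


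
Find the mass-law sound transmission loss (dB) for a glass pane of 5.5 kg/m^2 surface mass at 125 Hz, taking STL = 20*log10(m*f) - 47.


Mass law: STL = 20 * log10(m * f) - 47
  m * f = 5.5 * 125 = 687.5
  log10(687.5) = 2.83727
  STL = 20 * 2.83727 - 47 = 56.7454 - 47 = 9.7 dB

9.7 dB


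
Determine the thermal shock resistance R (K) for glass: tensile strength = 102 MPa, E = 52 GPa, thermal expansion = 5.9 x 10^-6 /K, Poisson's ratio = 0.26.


Thermal shock resistance: R = sigma * (1 - nu) / (E * alpha)
  Numerator = 102 * (1 - 0.26) = 75.48
  Denominator = 52 * 1000 * (5.9 x 10^-6) = 0.3068
  R = 75.48 / 0.3068 = 246.0 K

246.0 K


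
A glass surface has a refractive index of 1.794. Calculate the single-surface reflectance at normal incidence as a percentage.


Fresnel reflectance at normal incidence:
  R = ((n - 1)/(n + 1))^2
  (n - 1)/(n + 1) = (1.794 - 1)/(1.794 + 1) = 0.28418
  R = 0.28418^2 = 0.0807583
  R(%) = 0.0807583 * 100 = 8.076%

8.076%


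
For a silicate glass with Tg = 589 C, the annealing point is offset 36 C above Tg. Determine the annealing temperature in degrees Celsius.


The annealing temperature is Tg plus the offset:
  T_anneal = 589 + 36 = 625 C

625 C


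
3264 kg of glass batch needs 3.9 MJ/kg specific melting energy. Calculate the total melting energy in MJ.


Total energy = mass * specific energy
  E = 3264 * 3.9 = 12729.6 MJ

12729.6 MJ


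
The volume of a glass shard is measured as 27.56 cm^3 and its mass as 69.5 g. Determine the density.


Use the definition of density:
  rho = mass / volume
  rho = 69.5 / 27.56 = 2.522 g/cm^3

2.522 g/cm^3


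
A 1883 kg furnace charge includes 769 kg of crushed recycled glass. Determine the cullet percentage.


Cullet ratio = (cullet mass / total batch mass) * 100
  Ratio = 769 / 1883 * 100 = 40.84%

40.84%


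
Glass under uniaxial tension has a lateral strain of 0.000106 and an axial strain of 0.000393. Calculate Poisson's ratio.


Poisson's ratio: nu = lateral strain / axial strain
  nu = 0.000106 / 0.000393 = 0.2697

0.2697


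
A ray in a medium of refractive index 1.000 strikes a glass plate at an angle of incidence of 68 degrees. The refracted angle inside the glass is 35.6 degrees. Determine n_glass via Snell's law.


Apply Snell's law: n1 * sin(theta1) = n2 * sin(theta2)
  n2 = n1 * sin(theta1) / sin(theta2)
  sin(68) = 0.927184
  sin(35.6) = 0.582123
  n2 = 1.000 * 0.927184 / 0.582123 = 1.5928

1.5928


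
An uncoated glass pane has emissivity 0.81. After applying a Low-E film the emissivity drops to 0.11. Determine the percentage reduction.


Percentage reduction = (1 - coated/uncoated) * 100
  Ratio = 0.11 / 0.81 = 0.1358
  Reduction = (1 - 0.1358) * 100 = 86.4%

86.4%


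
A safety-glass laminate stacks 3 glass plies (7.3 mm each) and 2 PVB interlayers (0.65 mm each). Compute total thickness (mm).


Total thickness = glass contribution + PVB contribution
  Glass: 3 * 7.3 = 21.9 mm
  PVB: 2 * 0.65 = 1.3 mm
  Total = 21.9 + 1.3 = 23.2 mm

23.2 mm


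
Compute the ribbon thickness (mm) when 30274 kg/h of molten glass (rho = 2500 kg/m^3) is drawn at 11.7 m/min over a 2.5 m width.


Ribbon cross-section from mass balance:
  Volume rate = throughput / density = 30274 / 2500 = 12.1096 m^3/h
  thickness = volume rate / (speed * 60 * width), i.e.
  thickness = throughput / (60 * speed * width * density) * 1000
  thickness = 30274 / (60 * 11.7 * 2.5 * 2500) * 1000 = 6.9 mm

6.9 mm


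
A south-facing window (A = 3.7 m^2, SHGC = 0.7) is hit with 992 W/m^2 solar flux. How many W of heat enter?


Solar heat gain: Q = Area * SHGC * Irradiance
  Q = 3.7 * 0.7 * 992 = 2569.3 W

2569.3 W


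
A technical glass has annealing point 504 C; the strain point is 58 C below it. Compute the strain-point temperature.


Strain point = annealing point - difference:
  T_strain = 504 - 58 = 446 C

446 C


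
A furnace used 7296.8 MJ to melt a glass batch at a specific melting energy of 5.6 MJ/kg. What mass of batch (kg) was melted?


Rearrange E = m * s for m:
  m = E / s
  m = 7296.8 / 5.6 = 1303.0 kg

1303.0 kg


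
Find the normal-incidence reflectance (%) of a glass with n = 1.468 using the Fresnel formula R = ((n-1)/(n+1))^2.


Fresnel reflectance at normal incidence:
  R = ((n - 1)/(n + 1))^2
  (n - 1)/(n + 1) = (1.468 - 1)/(1.468 + 1) = 0.189627
  R = 0.189627^2 = 0.0359584
  R(%) = 0.0359584 * 100 = 3.596%

3.596%


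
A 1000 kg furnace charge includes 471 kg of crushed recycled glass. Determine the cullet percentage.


Cullet ratio = (cullet mass / total batch mass) * 100
  Ratio = 471 / 1000 * 100 = 47.1%

47.1%


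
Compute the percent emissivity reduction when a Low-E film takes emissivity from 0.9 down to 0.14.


Percentage reduction = (1 - coated/uncoated) * 100
  Ratio = 0.14 / 0.9 = 0.1556
  Reduction = (1 - 0.1556) * 100 = 84.4%

84.4%


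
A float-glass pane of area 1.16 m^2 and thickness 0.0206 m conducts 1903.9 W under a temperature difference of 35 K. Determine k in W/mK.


Fourier's law rearranged: k = Q * t / (A * dT)
  Numerator = 1903.9 * 0.0206 = 39.22034
  Denominator = 1.16 * 35 = 40.6
  k = 39.22034 / 40.6 = 0.966 W/mK

0.966 W/mK


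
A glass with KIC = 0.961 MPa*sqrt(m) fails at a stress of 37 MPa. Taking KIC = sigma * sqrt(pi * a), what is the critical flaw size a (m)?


Rearrange KIC = sigma * sqrt(pi * a):
  sqrt(pi * a) = KIC / sigma
  sqrt(pi * a) = 0.961 / 37 = 0.025973
  a = (KIC / sigma)^2 / pi
  a = 0.025973^2 / pi = 0.0002147 m

0.0002147 m


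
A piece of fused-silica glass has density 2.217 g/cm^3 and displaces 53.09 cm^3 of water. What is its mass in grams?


Rearrange rho = m / V:
  m = rho * V
  m = 2.217 * 53.09 = 117.701 g

117.701 g


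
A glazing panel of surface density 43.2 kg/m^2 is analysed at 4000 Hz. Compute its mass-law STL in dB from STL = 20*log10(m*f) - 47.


Mass law: STL = 20 * log10(m * f) - 47
  m * f = 43.2 * 4000 = 172800
  log10(172800) = 5.23754
  STL = 20 * 5.23754 - 47 = 104.7508 - 47 = 57.8 dB

57.8 dB


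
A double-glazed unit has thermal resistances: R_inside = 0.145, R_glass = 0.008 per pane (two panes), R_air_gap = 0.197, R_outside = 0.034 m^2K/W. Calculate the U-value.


Total thermal resistance (series):
  R_total = R_in + R_glass + R_air + R_glass + R_out
  R_total = 0.145 + 0.008 + 0.197 + 0.008 + 0.034 = 0.392 m^2K/W
U-value = 1 / R_total = 1 / 0.392 = 2.551 W/m^2K

2.551 W/m^2K


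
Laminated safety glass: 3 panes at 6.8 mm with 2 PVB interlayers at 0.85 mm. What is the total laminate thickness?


Total thickness = glass contribution + PVB contribution
  Glass: 3 * 6.8 = 20.4 mm
  PVB: 2 * 0.85 = 1.7 mm
  Total = 20.4 + 1.7 = 22.1 mm

22.1 mm


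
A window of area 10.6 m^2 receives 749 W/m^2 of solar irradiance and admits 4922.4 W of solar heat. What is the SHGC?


Rearrange Q = Area * SHGC * Irradiance:
  SHGC = Q / (Area * Irradiance)
  SHGC = 4922.4 / (10.6 * 749) = 0.62

0.62


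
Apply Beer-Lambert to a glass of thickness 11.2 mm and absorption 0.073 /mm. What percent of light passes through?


Beer-Lambert law: T = exp(-alpha * thickness)
  exponent = -0.073 * 11.2 = -0.8176
  T = exp(-0.8176) = 0.4415
  Percentage = 0.4415 * 100 = 44.15%

44.15%


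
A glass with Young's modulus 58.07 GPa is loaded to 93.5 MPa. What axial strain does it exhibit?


Rearrange E = sigma / epsilon:
  epsilon = sigma / E
  E (MPa) = 58.07 * 1000 = 58070
  epsilon = 93.5 / 58070 = 0.00161

0.00161


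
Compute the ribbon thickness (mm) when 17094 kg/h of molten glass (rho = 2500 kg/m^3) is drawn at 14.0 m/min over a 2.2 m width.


Ribbon cross-section from mass balance:
  Volume rate = throughput / density = 17094 / 2500 = 6.8376 m^3/h
  thickness = volume rate / (speed * 60 * width), i.e.
  thickness = throughput / (60 * speed * width * density) * 1000
  thickness = 17094 / (60 * 14.0 * 2.2 * 2500) * 1000 = 3.7 mm

3.7 mm


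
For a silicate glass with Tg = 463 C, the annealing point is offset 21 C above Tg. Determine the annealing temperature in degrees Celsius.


The annealing temperature is Tg plus the offset:
  T_anneal = 463 + 21 = 484 C

484 C


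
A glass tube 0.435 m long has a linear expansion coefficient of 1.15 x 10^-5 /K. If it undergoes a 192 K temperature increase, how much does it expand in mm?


Thermal expansion formula: dL = alpha * L0 * dT
  dL = (1.15 x 10^-5) * 0.435 * 192 = 0.00096048 m
Convert to mm: 0.00096048 * 1000 = 0.9605 mm

0.9605 mm


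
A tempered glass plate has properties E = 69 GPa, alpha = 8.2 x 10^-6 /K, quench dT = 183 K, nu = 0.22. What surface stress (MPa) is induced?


Tempering stress: sigma = E * alpha * dT / (1 - nu)
  E (MPa) = 69 * 1000 = 69000
  Numerator = 69000 * (8.2 x 10^-6) * 183 = 103.5414
  Denominator = 1 - 0.22 = 0.78
  sigma = 103.5414 / 0.78 = 132.7 MPa

132.7 MPa


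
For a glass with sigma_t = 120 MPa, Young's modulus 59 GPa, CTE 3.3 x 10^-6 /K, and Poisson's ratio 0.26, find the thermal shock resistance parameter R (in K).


Thermal shock resistance: R = sigma * (1 - nu) / (E * alpha)
  Numerator = 120 * (1 - 0.26) = 88.8
  Denominator = 59 * 1000 * (3.3 x 10^-6) = 0.1947
  R = 88.8 / 0.1947 = 456.1 K

456.1 K


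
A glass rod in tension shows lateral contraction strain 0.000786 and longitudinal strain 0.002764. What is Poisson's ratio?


Poisson's ratio: nu = lateral strain / axial strain
  nu = 0.000786 / 0.002764 = 0.2844

0.2844


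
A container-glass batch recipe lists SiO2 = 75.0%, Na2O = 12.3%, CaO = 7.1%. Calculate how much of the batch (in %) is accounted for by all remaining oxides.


Sum the three major oxides:
  SiO2 + Na2O + CaO = 75.0 + 12.3 + 7.1 = 94.4%
Subtract from 100%:
  Others = 100 - 94.4 = 5.6%

5.6%


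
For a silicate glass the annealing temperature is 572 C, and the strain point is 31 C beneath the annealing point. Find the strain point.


Strain point = annealing point - difference:
  T_strain = 572 - 31 = 541 C

541 C


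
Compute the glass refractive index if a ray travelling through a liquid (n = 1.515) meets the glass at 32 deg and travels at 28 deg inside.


Apply Snell's law: n1 * sin(theta1) = n2 * sin(theta2)
  n2 = n1 * sin(theta1) / sin(theta2)
  sin(32) = 0.529919
  sin(28) = 0.469472
  n2 = 1.515 * 0.529919 / 0.469472 = 1.7101

1.7101


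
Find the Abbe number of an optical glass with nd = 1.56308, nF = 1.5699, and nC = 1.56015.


Abbe number formula: Vd = (nd - 1) / (nF - nC)
  nd - 1 = 1.56308 - 1 = 0.56308
  nF - nC = 1.5699 - 1.56015 = 0.00975
  Vd = 0.56308 / 0.00975 = 57.75

57.75


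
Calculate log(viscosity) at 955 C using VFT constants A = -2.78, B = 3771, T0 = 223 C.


VFT equation: log(eta) = A + B / (T - T0)
  T - T0 = 955 - 223 = 732
  B / (T - T0) = 3771 / 732 = 5.152
  log(eta) = -2.78 + 5.152 = 2.372

2.372


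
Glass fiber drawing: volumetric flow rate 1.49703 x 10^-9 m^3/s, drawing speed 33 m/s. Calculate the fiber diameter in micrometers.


Cross-sectional area from continuity:
  A = Q / v = 1.49703 x 10^-9 / 33 = 4.536455 x 10^-11 m^2
Diameter from circular cross-section:
  d = sqrt(4A / pi) * 10^6 (m -> um)
  d = sqrt(4 * 4.536455 x 10^-11 / pi) * 10^6 = 7.6 um

7.6 um


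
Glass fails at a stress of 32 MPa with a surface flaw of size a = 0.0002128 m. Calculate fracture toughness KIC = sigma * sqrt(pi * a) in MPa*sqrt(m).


Fracture toughness: KIC = sigma * sqrt(pi * a)
  pi * a = pi * 0.0002128 = 0.000668531
  sqrt(pi * a) = 0.025856
  KIC = 32 * 0.025856 = 0.827 MPa*sqrt(m)

0.827 MPa*sqrt(m)


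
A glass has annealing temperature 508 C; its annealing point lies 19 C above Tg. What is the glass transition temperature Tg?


Rearrange T_anneal = Tg + offset for Tg:
  Tg = T_anneal - offset = 508 - 19 = 489 C

489 C


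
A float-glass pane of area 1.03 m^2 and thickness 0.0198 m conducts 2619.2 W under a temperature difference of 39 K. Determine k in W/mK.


Fourier's law rearranged: k = Q * t / (A * dT)
  Numerator = 2619.2 * 0.0198 = 51.86016
  Denominator = 1.03 * 39 = 40.17
  k = 51.86016 / 40.17 = 1.291 W/mK

1.291 W/mK


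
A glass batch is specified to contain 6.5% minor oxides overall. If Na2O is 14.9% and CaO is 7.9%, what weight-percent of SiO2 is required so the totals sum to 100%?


Known pieces sum to 100%:
  SiO2 = 100 - (others + Na2O + CaO)
  SiO2 = 100 - (6.5 + 14.9 + 7.9) = 70.7%

70.7%


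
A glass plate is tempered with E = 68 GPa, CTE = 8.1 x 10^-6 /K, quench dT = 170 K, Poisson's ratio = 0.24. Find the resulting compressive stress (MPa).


Tempering stress: sigma = E * alpha * dT / (1 - nu)
  E (MPa) = 68 * 1000 = 68000
  Numerator = 68000 * (8.1 x 10^-6) * 170 = 93.636
  Denominator = 1 - 0.24 = 0.76
  sigma = 93.636 / 0.76 = 123.2 MPa

123.2 MPa


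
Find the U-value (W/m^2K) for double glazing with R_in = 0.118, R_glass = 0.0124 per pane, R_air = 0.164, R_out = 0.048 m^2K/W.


Total thermal resistance (series):
  R_total = R_in + R_glass + R_air + R_glass + R_out
  R_total = 0.118 + 0.0124 + 0.164 + 0.0124 + 0.048 = 0.3548 m^2K/W
U-value = 1 / R_total = 1 / 0.3548 = 2.818 W/m^2K

2.818 W/m^2K


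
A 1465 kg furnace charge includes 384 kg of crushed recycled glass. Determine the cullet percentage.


Cullet ratio = (cullet mass / total batch mass) * 100
  Ratio = 384 / 1465 * 100 = 26.21%

26.21%


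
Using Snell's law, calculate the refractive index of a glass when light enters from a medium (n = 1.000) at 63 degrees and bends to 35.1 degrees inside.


Apply Snell's law: n1 * sin(theta1) = n2 * sin(theta2)
  n2 = n1 * sin(theta1) / sin(theta2)
  sin(63) = 0.891007
  sin(35.1) = 0.575005
  n2 = 1.000 * 0.891007 / 0.575005 = 1.5496

1.5496


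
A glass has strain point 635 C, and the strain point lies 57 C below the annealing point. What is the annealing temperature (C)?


T_anneal = T_strain + gap:
  T_anneal = 635 + 57 = 692 C

692 C


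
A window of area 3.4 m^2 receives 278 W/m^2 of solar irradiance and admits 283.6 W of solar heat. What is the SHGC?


Rearrange Q = Area * SHGC * Irradiance:
  SHGC = Q / (Area * Irradiance)
  SHGC = 283.6 / (3.4 * 278) = 0.3

0.3


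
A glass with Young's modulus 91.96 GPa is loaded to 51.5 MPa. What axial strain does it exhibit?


Rearrange E = sigma / epsilon:
  epsilon = sigma / E
  E (MPa) = 91.96 * 1000 = 91960
  epsilon = 51.5 / 91960 = 0.00056

0.00056


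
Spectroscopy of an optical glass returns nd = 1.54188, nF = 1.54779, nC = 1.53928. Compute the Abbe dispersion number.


Abbe number formula: Vd = (nd - 1) / (nF - nC)
  nd - 1 = 1.54188 - 1 = 0.54188
  nF - nC = 1.54779 - 1.53928 = 0.00851
  Vd = 0.54188 / 0.00851 = 63.68

63.68


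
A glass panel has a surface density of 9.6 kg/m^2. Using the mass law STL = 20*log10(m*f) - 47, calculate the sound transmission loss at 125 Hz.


Mass law: STL = 20 * log10(m * f) - 47
  m * f = 9.6 * 125 = 1200
  log10(1200) = 3.07918
  STL = 20 * 3.07918 - 47 = 61.5836 - 47 = 14.6 dB

14.6 dB


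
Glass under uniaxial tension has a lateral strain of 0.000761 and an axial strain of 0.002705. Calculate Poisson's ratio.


Poisson's ratio: nu = lateral strain / axial strain
  nu = 0.000761 / 0.002705 = 0.2813

0.2813


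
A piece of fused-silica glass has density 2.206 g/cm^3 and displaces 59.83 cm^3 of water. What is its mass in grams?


Rearrange rho = m / V:
  m = rho * V
  m = 2.206 * 59.83 = 131.985 g

131.985 g


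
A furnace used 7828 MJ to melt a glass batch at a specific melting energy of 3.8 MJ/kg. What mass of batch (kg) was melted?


Rearrange E = m * s for m:
  m = E / s
  m = 7828 / 3.8 = 2060.0 kg

2060.0 kg


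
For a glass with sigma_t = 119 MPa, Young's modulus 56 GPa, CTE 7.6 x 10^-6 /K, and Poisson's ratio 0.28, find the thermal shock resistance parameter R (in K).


Thermal shock resistance: R = sigma * (1 - nu) / (E * alpha)
  Numerator = 119 * (1 - 0.28) = 85.68
  Denominator = 56 * 1000 * (7.6 x 10^-6) = 0.4256
  R = 85.68 / 0.4256 = 201.3 K

201.3 K


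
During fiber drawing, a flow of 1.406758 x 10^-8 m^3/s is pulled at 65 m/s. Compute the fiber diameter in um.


Cross-sectional area from continuity:
  A = Q / v = 1.406758 x 10^-8 / 65 = 2.164243 x 10^-10 m^2
Diameter from circular cross-section:
  d = sqrt(4A / pi) * 10^6 (m -> um)
  d = sqrt(4 * 2.164243 x 10^-10 / pi) * 10^6 = 16.6 um

16.6 um


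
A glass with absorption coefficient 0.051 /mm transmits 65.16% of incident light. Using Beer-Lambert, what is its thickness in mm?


Rearrange T = exp(-alpha * thickness):
  thickness = -ln(T) / alpha
  T = 65.16/100 = 0.6516
  ln(T) = -0.42832
  -ln(T) = 0.42832
  thickness = 0.42832 / 0.051 = 8.4 mm

8.4 mm


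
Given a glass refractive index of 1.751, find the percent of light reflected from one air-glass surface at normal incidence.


Fresnel reflectance at normal incidence:
  R = ((n - 1)/(n + 1))^2
  (n - 1)/(n + 1) = (1.751 - 1)/(1.751 + 1) = 0.272992
  R = 0.272992^2 = 0.0745246
  R(%) = 0.0745246 * 100 = 7.452%

7.452%


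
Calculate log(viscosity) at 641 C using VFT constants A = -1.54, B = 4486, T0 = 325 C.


VFT equation: log(eta) = A + B / (T - T0)
  T - T0 = 641 - 325 = 316
  B / (T - T0) = 4486 / 316 = 14.196
  log(eta) = -1.54 + 14.196 = 12.656

12.656


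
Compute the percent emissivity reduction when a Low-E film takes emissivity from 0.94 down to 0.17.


Percentage reduction = (1 - coated/uncoated) * 100
  Ratio = 0.17 / 0.94 = 0.1809
  Reduction = (1 - 0.1809) * 100 = 81.9%

81.9%


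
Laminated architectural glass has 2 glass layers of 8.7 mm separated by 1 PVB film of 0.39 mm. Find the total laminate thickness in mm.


Total thickness = glass contribution + PVB contribution
  Glass: 2 * 8.7 = 17.4 mm
  PVB: 1 * 0.39 = 0.39 mm
  Total = 17.4 + 0.39 = 17.79 mm

17.79 mm


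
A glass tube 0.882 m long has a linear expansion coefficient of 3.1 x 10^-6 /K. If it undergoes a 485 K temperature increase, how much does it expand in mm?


Thermal expansion formula: dL = alpha * L0 * dT
  dL = (3.1 x 10^-6) * 0.882 * 485 = 0.00132609 m
Convert to mm: 0.00132609 * 1000 = 1.3261 mm

1.3261 mm


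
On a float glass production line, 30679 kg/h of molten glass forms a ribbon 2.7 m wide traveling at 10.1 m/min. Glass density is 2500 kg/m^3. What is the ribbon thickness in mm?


Ribbon cross-section from mass balance:
  Volume rate = throughput / density = 30679 / 2500 = 12.2716 m^3/h
  thickness = volume rate / (speed * 60 * width), i.e.
  thickness = throughput / (60 * speed * width * density) * 1000
  thickness = 30679 / (60 * 10.1 * 2.7 * 2500) * 1000 = 7.5 mm

7.5 mm


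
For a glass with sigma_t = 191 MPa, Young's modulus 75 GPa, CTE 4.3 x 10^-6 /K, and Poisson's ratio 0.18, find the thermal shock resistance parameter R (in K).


Thermal shock resistance: R = sigma * (1 - nu) / (E * alpha)
  Numerator = 191 * (1 - 0.18) = 156.62
  Denominator = 75 * 1000 * (4.3 x 10^-6) = 0.3225
  R = 156.62 / 0.3225 = 485.6 K

485.6 K


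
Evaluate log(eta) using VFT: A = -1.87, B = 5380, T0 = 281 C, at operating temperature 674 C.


VFT equation: log(eta) = A + B / (T - T0)
  T - T0 = 674 - 281 = 393
  B / (T - T0) = 5380 / 393 = 13.69
  log(eta) = -1.87 + 13.69 = 11.82

11.82


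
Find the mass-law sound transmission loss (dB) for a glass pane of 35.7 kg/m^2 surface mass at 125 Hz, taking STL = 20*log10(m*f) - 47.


Mass law: STL = 20 * log10(m * f) - 47
  m * f = 35.7 * 125 = 4462.5
  log10(4462.5) = 3.64958
  STL = 20 * 3.64958 - 47 = 72.9916 - 47 = 26.0 dB

26.0 dB


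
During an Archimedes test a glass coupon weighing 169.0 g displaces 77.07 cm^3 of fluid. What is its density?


Use the definition of density:
  rho = mass / volume
  rho = 169.0 / 77.07 = 2.193 g/cm^3

2.193 g/cm^3


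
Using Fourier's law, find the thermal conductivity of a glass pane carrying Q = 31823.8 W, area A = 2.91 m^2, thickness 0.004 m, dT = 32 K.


Fourier's law rearranged: k = Q * t / (A * dT)
  Numerator = 31823.8 * 0.004 = 127.2952
  Denominator = 2.91 * 32 = 93.12
  k = 127.2952 / 93.12 = 1.367 W/mK

1.367 W/mK


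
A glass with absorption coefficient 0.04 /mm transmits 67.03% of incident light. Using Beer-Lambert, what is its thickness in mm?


Rearrange T = exp(-alpha * thickness):
  thickness = -ln(T) / alpha
  T = 67.03/100 = 0.6703
  ln(T) = -0.40003
  -ln(T) = 0.40003
  thickness = 0.40003 / 0.04 = 10.0 mm

10.0 mm


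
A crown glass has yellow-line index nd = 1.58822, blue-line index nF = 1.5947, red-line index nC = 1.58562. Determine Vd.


Abbe number formula: Vd = (nd - 1) / (nF - nC)
  nd - 1 = 1.58822 - 1 = 0.58822
  nF - nC = 1.5947 - 1.58562 = 0.00908
  Vd = 0.58822 / 0.00908 = 64.78

64.78


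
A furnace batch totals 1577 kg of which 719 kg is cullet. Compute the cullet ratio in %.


Cullet ratio = (cullet mass / total batch mass) * 100
  Ratio = 719 / 1577 * 100 = 45.59%

45.59%


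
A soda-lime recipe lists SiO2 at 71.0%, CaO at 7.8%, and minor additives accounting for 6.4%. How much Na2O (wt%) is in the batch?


Pieces sum to 100%:
  Na2O = 100 - (SiO2 + CaO + others)
  Na2O = 100 - (71.0 + 7.8 + 6.4) = 14.8%

14.8%


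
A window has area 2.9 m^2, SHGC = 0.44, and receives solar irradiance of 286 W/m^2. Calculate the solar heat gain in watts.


Solar heat gain: Q = Area * SHGC * Irradiance
  Q = 2.9 * 0.44 * 286 = 364.9 W

364.9 W


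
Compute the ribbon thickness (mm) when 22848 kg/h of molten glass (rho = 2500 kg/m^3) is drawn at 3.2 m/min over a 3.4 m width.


Ribbon cross-section from mass balance:
  Volume rate = throughput / density = 22848 / 2500 = 9.1392 m^3/h
  thickness = volume rate / (speed * 60 * width), i.e.
  thickness = throughput / (60 * speed * width * density) * 1000
  thickness = 22848 / (60 * 3.2 * 3.4 * 2500) * 1000 = 14.0 mm

14.0 mm


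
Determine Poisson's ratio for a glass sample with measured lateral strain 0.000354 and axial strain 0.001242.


Poisson's ratio: nu = lateral strain / axial strain
  nu = 0.000354 / 0.001242 = 0.285

0.285


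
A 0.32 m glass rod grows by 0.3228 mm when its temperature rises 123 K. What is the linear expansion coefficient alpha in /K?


Rearrange dL = alpha * L0 * dT for alpha:
  alpha = dL / (L0 * dT)
  alpha = (0.3228 / 1000) / (0.32 * 123) = 0.000008201 /K = 8.201 x 10^-6 /K

8.201 x 10^-6 /K


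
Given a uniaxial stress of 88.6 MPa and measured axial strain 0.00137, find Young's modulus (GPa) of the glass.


Young's modulus: E = stress / strain
  E = 88.6 MPa / 0.00137 = 64671.53 MPa
Convert to GPa: 64671.53 / 1000 = 64.67 GPa

64.67 GPa


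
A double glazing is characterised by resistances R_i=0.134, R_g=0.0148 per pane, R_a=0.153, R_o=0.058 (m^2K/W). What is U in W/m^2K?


Total thermal resistance (series):
  R_total = R_in + R_glass + R_air + R_glass + R_out
  R_total = 0.134 + 0.0148 + 0.153 + 0.0148 + 0.058 = 0.3746 m^2K/W
U-value = 1 / R_total = 1 / 0.3746 = 2.67 W/m^2K

2.67 W/m^2K


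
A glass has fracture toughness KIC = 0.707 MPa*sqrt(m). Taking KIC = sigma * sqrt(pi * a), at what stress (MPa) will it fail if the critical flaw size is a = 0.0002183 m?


Rearrange KIC = sigma * sqrt(pi * a):
  sigma = KIC / sqrt(pi * a)
  sqrt(pi * 0.0002183) = 0.026188
  sigma = 0.707 / 0.026188 = 27.0 MPa

27.0 MPa


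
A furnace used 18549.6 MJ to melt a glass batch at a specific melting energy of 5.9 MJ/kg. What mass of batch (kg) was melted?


Rearrange E = m * s for m:
  m = E / s
  m = 18549.6 / 5.9 = 3144.0 kg

3144.0 kg


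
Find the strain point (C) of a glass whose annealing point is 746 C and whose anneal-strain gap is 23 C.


Strain point = annealing point - difference:
  T_strain = 746 - 23 = 723 C

723 C


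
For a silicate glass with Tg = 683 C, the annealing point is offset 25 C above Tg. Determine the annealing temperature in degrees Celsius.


The annealing temperature is Tg plus the offset:
  T_anneal = 683 + 25 = 708 C

708 C


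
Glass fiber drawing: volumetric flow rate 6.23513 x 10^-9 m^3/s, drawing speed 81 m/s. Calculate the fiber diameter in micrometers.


Cross-sectional area from continuity:
  A = Q / v = 6.23513 x 10^-9 / 81 = 7.697691 x 10^-11 m^2
Diameter from circular cross-section:
  d = sqrt(4A / pi) * 10^6 (m -> um)
  d = sqrt(4 * 7.697691 x 10^-11 / pi) * 10^6 = 9.9 um

9.9 um


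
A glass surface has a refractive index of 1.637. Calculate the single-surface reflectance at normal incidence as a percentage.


Fresnel reflectance at normal incidence:
  R = ((n - 1)/(n + 1))^2
  (n - 1)/(n + 1) = (1.637 - 1)/(1.637 + 1) = 0.241562
  R = 0.241562^2 = 0.0583522
  R(%) = 0.0583522 * 100 = 5.835%

5.835%


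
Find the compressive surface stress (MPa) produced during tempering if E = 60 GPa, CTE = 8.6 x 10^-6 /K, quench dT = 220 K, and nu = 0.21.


Tempering stress: sigma = E * alpha * dT / (1 - nu)
  E (MPa) = 60 * 1000 = 60000
  Numerator = 60000 * (8.6 x 10^-6) * 220 = 113.52
  Denominator = 1 - 0.21 = 0.79
  sigma = 113.52 / 0.79 = 143.7 MPa

143.7 MPa


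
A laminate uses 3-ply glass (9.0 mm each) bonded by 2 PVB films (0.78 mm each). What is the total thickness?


Total thickness = glass contribution + PVB contribution
  Glass: 3 * 9.0 = 27.0 mm
  PVB: 2 * 0.78 = 1.56 mm
  Total = 27.0 + 1.56 = 28.56 mm

28.56 mm


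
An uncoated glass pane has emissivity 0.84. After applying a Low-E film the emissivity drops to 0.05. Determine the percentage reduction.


Percentage reduction = (1 - coated/uncoated) * 100
  Ratio = 0.05 / 0.84 = 0.0595
  Reduction = (1 - 0.0595) * 100 = 94.0%

94.0%


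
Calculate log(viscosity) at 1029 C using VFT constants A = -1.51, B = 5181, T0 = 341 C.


VFT equation: log(eta) = A + B / (T - T0)
  T - T0 = 1029 - 341 = 688
  B / (T - T0) = 5181 / 688 = 7.531
  log(eta) = -1.51 + 7.531 = 6.021

6.021


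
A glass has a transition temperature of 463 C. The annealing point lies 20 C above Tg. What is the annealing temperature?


The annealing temperature is Tg plus the offset:
  T_anneal = 463 + 20 = 483 C

483 C


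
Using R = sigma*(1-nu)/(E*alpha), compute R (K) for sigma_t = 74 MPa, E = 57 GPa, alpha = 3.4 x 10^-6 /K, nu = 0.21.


Thermal shock resistance: R = sigma * (1 - nu) / (E * alpha)
  Numerator = 74 * (1 - 0.21) = 58.46
  Denominator = 57 * 1000 * (3.4 x 10^-6) = 0.1938
  R = 58.46 / 0.1938 = 301.7 K

301.7 K


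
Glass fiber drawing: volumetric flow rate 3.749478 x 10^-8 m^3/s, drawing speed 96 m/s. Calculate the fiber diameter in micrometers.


Cross-sectional area from continuity:
  A = Q / v = 3.749478 x 10^-8 / 96 = 3.905706 x 10^-10 m^2
Diameter from circular cross-section:
  d = sqrt(4A / pi) * 10^6 (m -> um)
  d = sqrt(4 * 3.905706 x 10^-10 / pi) * 10^6 = 22.3 um

22.3 um


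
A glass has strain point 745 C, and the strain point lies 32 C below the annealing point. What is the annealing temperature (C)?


T_anneal = T_strain + gap:
  T_anneal = 745 + 32 = 777 C

777 C


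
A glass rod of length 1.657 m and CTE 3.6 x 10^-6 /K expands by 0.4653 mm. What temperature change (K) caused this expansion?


Rearrange dL = alpha * L0 * dT for dT:
  dT = dL / (alpha * L0)
  dL (m) = 0.4653 / 1000 = 0.0004653
  dT = 0.0004653 / ((3.6 x 10^-6) * 1.657) = 78.0 K

78.0 K


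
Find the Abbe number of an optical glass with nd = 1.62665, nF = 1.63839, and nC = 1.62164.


Abbe number formula: Vd = (nd - 1) / (nF - nC)
  nd - 1 = 1.62665 - 1 = 0.62665
  nF - nC = 1.63839 - 1.62164 = 0.01675
  Vd = 0.62665 / 0.01675 = 37.41

37.41


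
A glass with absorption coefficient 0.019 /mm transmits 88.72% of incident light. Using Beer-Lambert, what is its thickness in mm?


Rearrange T = exp(-alpha * thickness):
  thickness = -ln(T) / alpha
  T = 88.72/100 = 0.8872
  ln(T) = -0.11968
  -ln(T) = 0.11968
  thickness = 0.11968 / 0.019 = 6.3 mm

6.3 mm


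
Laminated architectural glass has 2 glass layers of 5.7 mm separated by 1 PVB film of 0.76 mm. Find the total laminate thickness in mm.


Total thickness = glass contribution + PVB contribution
  Glass: 2 * 5.7 = 11.4 mm
  PVB: 1 * 0.76 = 0.76 mm
  Total = 11.4 + 0.76 = 12.16 mm

12.16 mm


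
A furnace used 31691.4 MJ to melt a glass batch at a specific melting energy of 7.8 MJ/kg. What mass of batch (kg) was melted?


Rearrange E = m * s for m:
  m = E / s
  m = 31691.4 / 7.8 = 4063.0 kg

4063.0 kg


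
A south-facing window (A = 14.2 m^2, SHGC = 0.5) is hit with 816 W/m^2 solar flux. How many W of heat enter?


Solar heat gain: Q = Area * SHGC * Irradiance
  Q = 14.2 * 0.5 * 816 = 5793.6 W

5793.6 W


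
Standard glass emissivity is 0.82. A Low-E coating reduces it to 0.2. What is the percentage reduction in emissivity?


Percentage reduction = (1 - coated/uncoated) * 100
  Ratio = 0.2 / 0.82 = 0.2439
  Reduction = (1 - 0.2439) * 100 = 75.6%

75.6%


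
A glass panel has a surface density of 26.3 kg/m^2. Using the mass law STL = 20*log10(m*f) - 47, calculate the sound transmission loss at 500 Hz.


Mass law: STL = 20 * log10(m * f) - 47
  m * f = 26.3 * 500 = 13150
  log10(13150) = 4.11893
  STL = 20 * 4.11893 - 47 = 82.3786 - 47 = 35.4 dB

35.4 dB


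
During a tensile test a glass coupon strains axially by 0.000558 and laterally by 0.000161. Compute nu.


Poisson's ratio: nu = lateral strain / axial strain
  nu = 0.000161 / 0.000558 = 0.2885

0.2885


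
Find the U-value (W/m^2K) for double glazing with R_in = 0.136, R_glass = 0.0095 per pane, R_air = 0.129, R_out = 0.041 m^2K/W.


Total thermal resistance (series):
  R_total = R_in + R_glass + R_air + R_glass + R_out
  R_total = 0.136 + 0.0095 + 0.129 + 0.0095 + 0.041 = 0.325 m^2K/W
U-value = 1 / R_total = 1 / 0.325 = 3.077 W/m^2K

3.077 W/m^2K


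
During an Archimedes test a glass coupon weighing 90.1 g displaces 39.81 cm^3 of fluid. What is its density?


Use the definition of density:
  rho = mass / volume
  rho = 90.1 / 39.81 = 2.263 g/cm^3

2.263 g/cm^3


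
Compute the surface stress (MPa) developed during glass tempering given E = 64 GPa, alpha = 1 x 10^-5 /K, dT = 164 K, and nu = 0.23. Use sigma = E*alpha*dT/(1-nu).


Tempering stress: sigma = E * alpha * dT / (1 - nu)
  E (MPa) = 64 * 1000 = 64000
  Numerator = 64000 * (1 x 10^-5) * 164 = 104.96
  Denominator = 1 - 0.23 = 0.77
  sigma = 104.96 / 0.77 = 136.3 MPa

136.3 MPa


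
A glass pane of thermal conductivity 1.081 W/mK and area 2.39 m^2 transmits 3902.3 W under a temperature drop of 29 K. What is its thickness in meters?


Fourier's law: t = k * A * dT / Q
  t = 1.081 * 2.39 * 29 / 3902.3
  t = 74.92411 / 3902.3 = 0.0192 m

0.0192 m


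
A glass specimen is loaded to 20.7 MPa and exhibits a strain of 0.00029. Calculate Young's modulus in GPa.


Young's modulus: E = stress / strain
  E = 20.7 MPa / 0.00029 = 71379.31 MPa
Convert to GPa: 71379.31 / 1000 = 71.38 GPa

71.38 GPa


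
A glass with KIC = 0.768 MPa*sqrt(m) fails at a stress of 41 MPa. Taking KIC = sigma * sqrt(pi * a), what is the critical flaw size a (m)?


Rearrange KIC = sigma * sqrt(pi * a):
  sqrt(pi * a) = KIC / sigma
  sqrt(pi * a) = 0.768 / 41 = 0.018732
  a = (KIC / sigma)^2 / pi
  a = 0.018732^2 / pi = 0.0001117 m

0.0001117 m


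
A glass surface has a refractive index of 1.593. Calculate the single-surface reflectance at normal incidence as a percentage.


Fresnel reflectance at normal incidence:
  R = ((n - 1)/(n + 1))^2
  (n - 1)/(n + 1) = (1.593 - 1)/(1.593 + 1) = 0.228693
  R = 0.228693^2 = 0.0523005
  R(%) = 0.0523005 * 100 = 5.23%

5.23%


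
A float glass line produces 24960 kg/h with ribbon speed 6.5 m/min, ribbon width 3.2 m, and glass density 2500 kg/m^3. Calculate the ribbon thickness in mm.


Ribbon cross-section from mass balance:
  Volume rate = throughput / density = 24960 / 2500 = 9.984 m^3/h
  thickness = volume rate / (speed * 60 * width), i.e.
  thickness = throughput / (60 * speed * width * density) * 1000
  thickness = 24960 / (60 * 6.5 * 3.2 * 2500) * 1000 = 8.0 mm

8.0 mm


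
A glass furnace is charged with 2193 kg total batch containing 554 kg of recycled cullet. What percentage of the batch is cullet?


Cullet ratio = (cullet mass / total batch mass) * 100
  Ratio = 554 / 2193 * 100 = 25.26%

25.26%


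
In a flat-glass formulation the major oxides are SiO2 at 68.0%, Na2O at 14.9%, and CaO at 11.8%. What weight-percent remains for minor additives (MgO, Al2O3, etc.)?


Sum the three major oxides:
  SiO2 + Na2O + CaO = 68.0 + 14.9 + 11.8 = 94.7%
Subtract from 100%:
  Others = 100 - 94.7 = 5.3%

5.3%


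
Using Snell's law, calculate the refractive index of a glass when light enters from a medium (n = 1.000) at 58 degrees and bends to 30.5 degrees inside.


Apply Snell's law: n1 * sin(theta1) = n2 * sin(theta2)
  n2 = n1 * sin(theta1) / sin(theta2)
  sin(58) = 0.848048
  sin(30.5) = 0.507538
  n2 = 1.000 * 0.848048 / 0.507538 = 1.6709

1.6709
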